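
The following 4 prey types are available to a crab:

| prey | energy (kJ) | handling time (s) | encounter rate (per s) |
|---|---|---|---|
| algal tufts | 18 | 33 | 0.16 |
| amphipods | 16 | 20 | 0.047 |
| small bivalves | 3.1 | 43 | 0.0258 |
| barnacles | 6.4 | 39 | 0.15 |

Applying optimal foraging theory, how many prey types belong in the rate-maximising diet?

Profitabilities (E/h, kJ/s): amphipods 0.8, algal tufts 0.545, barnacles 0.164, small bivalves 0.0721. Add prey in this order while the next type's profitability exceeds the intake rate on those already taken.
Rate on top 1: 0.3876. algal tufts: 0.545 > 0.3876 → include.
Rate on top 2: 0.503. barnacles: 0.164 < 0.503 → exclude; stop.
Optimal diet: amphipods, algal tufts — 2 of 4 types.

2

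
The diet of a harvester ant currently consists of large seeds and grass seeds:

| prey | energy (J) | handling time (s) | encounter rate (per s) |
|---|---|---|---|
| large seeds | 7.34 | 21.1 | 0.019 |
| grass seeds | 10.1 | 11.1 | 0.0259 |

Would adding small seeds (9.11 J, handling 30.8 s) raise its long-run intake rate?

On large seeds and grass seeds alone, R = ΣλE/(1+Σλh) = 0.4011/1.688 = 0.2375 J/s.
Profitability of small seeds: 9.11/30.8 = 0.2958 J/s.
0.2958 > 0.2375, so adding small seeds raises the average — include it.

Yes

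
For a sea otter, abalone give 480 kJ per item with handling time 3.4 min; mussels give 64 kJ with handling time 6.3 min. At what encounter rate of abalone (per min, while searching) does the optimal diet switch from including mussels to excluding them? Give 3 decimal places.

The zero-one rule: include mussels iff E₂/h₂ > λE₁/(1+λh₁). Equality gives the switch point.
λE₁h₂ = E₂ + λE₂h₁ ⇒ λ = E₂/(E₁h₂ − E₂h₁) = 64/(3024 − 217.6) = 0.02281 per min.

0.023 per min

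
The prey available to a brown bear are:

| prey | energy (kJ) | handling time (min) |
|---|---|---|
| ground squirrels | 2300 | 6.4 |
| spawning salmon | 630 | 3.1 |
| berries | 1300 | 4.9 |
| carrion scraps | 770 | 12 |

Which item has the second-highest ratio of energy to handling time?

berries

Profitability E/h (kJ/min): ground squirrels = 2300/6.4 = 359, spawning salmon = 630/3.1 = 203, berries = 1300/4.9 = 265, carrion scraps = 770/12 = 64.2.
Ranked: ground squirrels > berries > spawning salmon > carrion scraps.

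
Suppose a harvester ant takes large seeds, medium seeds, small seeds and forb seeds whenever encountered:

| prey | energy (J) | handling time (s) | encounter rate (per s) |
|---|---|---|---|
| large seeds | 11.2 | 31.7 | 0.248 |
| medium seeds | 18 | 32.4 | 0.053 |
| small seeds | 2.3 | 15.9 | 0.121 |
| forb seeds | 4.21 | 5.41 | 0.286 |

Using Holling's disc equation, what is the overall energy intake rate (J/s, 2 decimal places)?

R = Σλ_iE_i / (1 + Σλ_ih_i)
Numerator: 0.248×11.2 + 0.053×18 + 0.121×2.3 + 0.286×4.21 = 5.214
Denominator: 1 + 0.248×31.7 + 0.053×32.4 + 0.121×15.9 + 0.286×5.41 = 14.05
R = 5.214/14.05 = 0.3711 J/s

0.37 J/s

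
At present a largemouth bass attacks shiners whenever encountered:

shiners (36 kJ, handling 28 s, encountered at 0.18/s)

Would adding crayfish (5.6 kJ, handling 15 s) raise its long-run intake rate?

Current rate: (0.18×36)/(1 + 0.18×28) = 1.073 kJ/s.
Profitability of crayfish: 5.6/15 = 0.3733 kJ/s.
0.3733 < 1.073, so adding crayfish would lower the average — exclude it.

No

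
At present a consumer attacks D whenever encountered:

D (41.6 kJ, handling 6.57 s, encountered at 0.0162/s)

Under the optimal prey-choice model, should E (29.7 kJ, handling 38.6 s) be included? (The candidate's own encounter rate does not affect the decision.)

Yes

Current rate: (0.0162×41.6)/(1 + 0.0162×6.57) = 0.6091 kJ/s.
Profitability of E: 29.7/38.6 = 0.7694 kJ/s.
0.7694 > 0.6091, so adding E raises the average — include it.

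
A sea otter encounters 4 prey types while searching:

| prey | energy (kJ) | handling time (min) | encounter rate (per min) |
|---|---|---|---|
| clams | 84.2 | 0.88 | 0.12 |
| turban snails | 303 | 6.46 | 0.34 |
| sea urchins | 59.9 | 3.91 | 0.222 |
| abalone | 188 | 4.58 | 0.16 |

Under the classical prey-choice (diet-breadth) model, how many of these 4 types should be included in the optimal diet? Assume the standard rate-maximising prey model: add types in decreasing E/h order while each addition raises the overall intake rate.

3

Rank by E/h (kJ/min): clams 95.7, turban snails 46.9, abalone 41, sea urchins 15.3. Include each in turn until the next type's E/h falls below the running intake rate.
Rate on top 1: 9.139. turban snails: 46.9 > 9.139 → include.
Rate on top 2: 34.26. abalone: 41 > 34.26 → include.
Rate on top 3: 35.49. sea urchins: 15.3 < 35.49 → exclude; stop.
Optimal diet: clams, turban snails, abalone — 3 of 4 types.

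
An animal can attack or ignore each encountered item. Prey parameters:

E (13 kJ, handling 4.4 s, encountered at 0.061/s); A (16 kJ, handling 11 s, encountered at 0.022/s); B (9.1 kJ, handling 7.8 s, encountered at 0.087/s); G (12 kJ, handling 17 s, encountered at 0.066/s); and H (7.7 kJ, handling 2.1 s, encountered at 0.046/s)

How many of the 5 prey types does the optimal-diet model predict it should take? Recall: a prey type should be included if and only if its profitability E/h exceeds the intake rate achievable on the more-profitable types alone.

4

Profitabilities (E/h, kJ/s): H 3.67, E 2.95, A 1.45, B 1.17, G 0.706. Add prey in this order while the next type's profitability exceeds the intake rate on those already taken.
Rate on top 1: 0.323. E: 2.95 > 0.323 → include.
Rate on top 2: 0.8404. A: 1.45 > 0.8404 → include.
Rate on top 3: 0.9329. B: 1.17 > 0.9329 → include.
Rate on top 4: 1.002. G: 0.706 < 1.002 → exclude; stop.
Optimal diet: H, E, A, B — 4 of 5 types.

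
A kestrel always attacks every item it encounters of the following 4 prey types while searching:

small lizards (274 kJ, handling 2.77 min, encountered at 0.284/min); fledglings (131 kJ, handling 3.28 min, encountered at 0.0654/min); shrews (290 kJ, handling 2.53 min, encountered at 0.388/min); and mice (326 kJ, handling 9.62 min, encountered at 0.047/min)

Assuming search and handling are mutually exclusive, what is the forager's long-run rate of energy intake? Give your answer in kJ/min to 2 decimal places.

62.37 kJ/min

R = Σλ_iE_i / (1 + Σλ_ih_i)
Numerator: 0.284×274 + 0.0654×131 + 0.388×290 + 0.047×326 = 214.2
Denominator: 1 + 0.284×2.77 + 0.0654×3.28 + 0.388×2.53 + 0.047×9.62 = 3.435
R = 214.2/3.435 = 62.37 kJ/min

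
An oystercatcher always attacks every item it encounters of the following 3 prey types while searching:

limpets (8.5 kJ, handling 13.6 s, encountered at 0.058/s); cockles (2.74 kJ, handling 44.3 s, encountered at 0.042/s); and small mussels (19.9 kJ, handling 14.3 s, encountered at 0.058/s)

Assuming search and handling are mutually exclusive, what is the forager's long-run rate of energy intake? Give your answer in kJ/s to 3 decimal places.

0.393 kJ/s

R = Σλ_iE_i / (1 + Σλ_ih_i)
Numerator: 0.058×8.5 + 0.042×2.74 + 0.058×19.9 = 1.762
Denominator: 1 + 0.058×13.6 + 0.042×44.3 + 0.058×14.3 = 4.479
R = 1.762/4.479 = 0.3935 kJ/s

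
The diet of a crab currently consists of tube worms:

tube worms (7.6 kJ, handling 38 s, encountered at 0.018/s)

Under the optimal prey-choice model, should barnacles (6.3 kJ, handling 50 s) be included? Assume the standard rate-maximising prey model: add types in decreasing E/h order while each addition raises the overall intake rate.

Yes

Current rate: (0.018×7.6)/(1 + 0.018×38) = 0.08124 kJ/s.
Profitability of barnacles: 6.3/50 = 0.126 kJ/s.
Since 0.126 > R, including barnacles increases the long-run rate.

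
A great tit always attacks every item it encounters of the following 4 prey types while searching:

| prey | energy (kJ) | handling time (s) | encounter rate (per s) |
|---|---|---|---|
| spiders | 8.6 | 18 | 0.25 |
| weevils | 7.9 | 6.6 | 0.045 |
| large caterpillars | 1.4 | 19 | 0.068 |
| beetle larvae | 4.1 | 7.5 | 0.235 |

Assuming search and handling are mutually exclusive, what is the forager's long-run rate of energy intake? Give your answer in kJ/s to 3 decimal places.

0.403 kJ/s

Energy encountered per unit search time: 0.25×8.6 + 0.045×7.9 + 0.068×1.4 + 0.235×4.1 = 3.564 kJ/s.
Handling time per unit search time: 0.25×18 + 0.045×6.6 + 0.068×19 + 0.235×7.5 = 7.851.
Rate = 3.564/(1 + 7.851) = 0.4027 kJ/s.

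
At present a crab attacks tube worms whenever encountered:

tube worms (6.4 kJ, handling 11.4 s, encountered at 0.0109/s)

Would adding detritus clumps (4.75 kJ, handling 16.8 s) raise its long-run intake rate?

Yes

Current rate: (0.0109×6.4)/(1 + 0.0109×11.4) = 0.06205 kJ/s.
detritus clumps: E/h = 4.75/16.8 = 0.2827 kJ/s.
0.2827 > 0.06205, so adding detritus clumps raises the average — include it.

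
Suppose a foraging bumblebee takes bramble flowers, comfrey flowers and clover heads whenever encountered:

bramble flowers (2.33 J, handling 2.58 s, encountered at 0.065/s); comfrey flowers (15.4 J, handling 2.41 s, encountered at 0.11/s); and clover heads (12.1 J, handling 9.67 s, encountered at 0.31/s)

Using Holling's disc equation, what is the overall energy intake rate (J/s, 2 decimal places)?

R = Σλ_iE_i / (1 + Σλ_ih_i)
Numerator: 0.065×2.33 + 0.11×15.4 + 0.31×12.1 = 5.596
Denominator: 1 + 0.065×2.58 + 0.11×2.41 + 0.31×9.67 = 4.431
R = 5.596/4.431 = 1.263 J/s

1.26 J/s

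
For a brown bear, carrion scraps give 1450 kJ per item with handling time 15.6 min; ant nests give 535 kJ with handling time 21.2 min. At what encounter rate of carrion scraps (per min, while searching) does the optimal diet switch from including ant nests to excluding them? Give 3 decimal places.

Drop ant nests once their profitability E₂/h₂ falls below the rate achievable on carrion scraps alone: E₂/h₂ = λE₁/(1 + λh₁).
Solve for λ: λE₁h₂ = E₂(1 + λh₁) → λ(E₁h₂ − E₂h₁) = E₂ → λ = E₂/(E₁h₂ − E₂h₁).
λ = 535/(1450×21.2 − 535×15.6) = 535/2.239e+04 = 0.02389 per min.

0.024 per min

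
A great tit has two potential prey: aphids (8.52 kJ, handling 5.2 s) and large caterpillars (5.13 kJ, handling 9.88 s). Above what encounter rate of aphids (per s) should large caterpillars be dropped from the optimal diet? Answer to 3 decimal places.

0.089 per s

The zero-one rule: include large caterpillars iff E₂/h₂ > λE₁/(1+λh₁). Equality gives the switch point.
λE₁h₂ = E₂ + λE₂h₁ ⇒ λ = E₂/(E₁h₂ − E₂h₁) = 5.13/(84.18 − 26.68) = 0.08921 per s.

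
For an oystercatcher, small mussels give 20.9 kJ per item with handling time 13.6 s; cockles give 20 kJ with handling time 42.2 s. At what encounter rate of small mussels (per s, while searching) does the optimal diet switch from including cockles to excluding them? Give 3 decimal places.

At the threshold, the rate on small mussels alone equals the profitability of cockles: λ·20.9/(1 + λ·13.6) = 20/42.2 = 0.4739.
Rearranging, λ(20.9 − 0.4739×13.6) = 0.4739, so λ = 0.4739/14.45 = 0.03279 per s.

0.033 per s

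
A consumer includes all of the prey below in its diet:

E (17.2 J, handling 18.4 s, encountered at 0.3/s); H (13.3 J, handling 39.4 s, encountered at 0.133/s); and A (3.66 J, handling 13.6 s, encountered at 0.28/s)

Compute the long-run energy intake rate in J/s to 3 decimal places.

0.511 J/s

R = (0.3×17.2 + 0.133×13.3 + 0.28×3.66) / (1 + 0.3×18.4 + 0.133×39.4 + 0.28×13.6) = 7.954/15.57 = 0.5109 J/s.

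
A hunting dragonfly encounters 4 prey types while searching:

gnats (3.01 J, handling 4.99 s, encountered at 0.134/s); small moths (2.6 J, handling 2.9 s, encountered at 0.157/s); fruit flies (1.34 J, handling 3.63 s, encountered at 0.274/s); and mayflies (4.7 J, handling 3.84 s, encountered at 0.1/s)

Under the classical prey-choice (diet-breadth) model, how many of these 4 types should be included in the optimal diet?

E/h in descending order: mayflies 1.22, small moths 0.897, gnats 0.603, fruit flies 0.369 J/s. The optimal diet is the largest prefix of this list for which every included type satisfies E_i/h_i > R on the types above it.
Rate on top 1: 0.3396. small moths: 0.897 > 0.3396 → include.
Rate on top 2: 0.4775. gnats: 0.603 > 0.4775 → include.
Rate on top 3: 0.511. fruit flies: 0.369 < 0.511 → exclude; stop.
Optimal diet: mayflies, small moths, gnats — 3 of 4 types.

3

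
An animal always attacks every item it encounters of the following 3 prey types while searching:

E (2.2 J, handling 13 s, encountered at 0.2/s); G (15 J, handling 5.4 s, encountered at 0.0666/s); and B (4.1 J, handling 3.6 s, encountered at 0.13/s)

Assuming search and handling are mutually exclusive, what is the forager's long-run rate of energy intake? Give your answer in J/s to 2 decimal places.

0.45 J/s

R = (0.2×2.2 + 0.0666×15 + 0.13×4.1) / (1 + 0.2×13 + 0.0666×5.4 + 0.13×3.6) = 1.972/4.428 = 0.4454 J/s.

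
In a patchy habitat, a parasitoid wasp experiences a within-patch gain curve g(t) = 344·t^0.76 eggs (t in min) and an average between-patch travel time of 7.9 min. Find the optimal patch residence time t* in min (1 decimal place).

Optimal t* satisfies g'(t*) = g(t*)/(T + t*).
g'(t) = 0.76·344·t^-0.24. Setting 0.76·344·t^-0.24 = 344·t^0.76/(7.9+t) gives 0.76(7.9+t) = t, so 0.24·t = 0.76×7.9.
t* = 0.76×7.9/0.24 = 25.02 min.

25.0 min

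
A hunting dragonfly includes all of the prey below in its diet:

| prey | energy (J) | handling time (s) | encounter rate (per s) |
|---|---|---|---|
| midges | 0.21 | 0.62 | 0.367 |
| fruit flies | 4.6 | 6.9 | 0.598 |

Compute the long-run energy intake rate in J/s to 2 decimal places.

0.53 J/s

R = Σλ_iE_i / (1 + Σλ_ih_i)
Numerator: 0.367×0.21 + 0.598×4.6 = 2.828
Denominator: 1 + 0.367×0.62 + 0.598×6.9 = 5.354
R = 2.828/5.354 = 0.5282 J/s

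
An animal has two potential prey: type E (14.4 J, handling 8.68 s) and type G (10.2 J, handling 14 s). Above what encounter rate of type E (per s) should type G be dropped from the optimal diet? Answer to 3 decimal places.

0.090 per s

Drop type G once their profitability E₂/h₂ falls below the rate achievable on type E alone: E₂/h₂ = λE₁/(1 + λh₁).
Solve for λ: λE₁h₂ = E₂(1 + λh₁) → λ(E₁h₂ − E₂h₁) = E₂ → λ = E₂/(E₁h₂ − E₂h₁).
λ = 10.2/(14.4×14 − 10.2×8.68) = 10.2/113.1 = 0.09021 per s.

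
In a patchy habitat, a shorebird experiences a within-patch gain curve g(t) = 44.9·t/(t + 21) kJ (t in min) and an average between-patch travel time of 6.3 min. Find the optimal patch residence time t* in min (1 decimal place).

Maximise g(t)/(T+t): set derivative to zero → g'(t)(T+t) = g(t).
g'(t) = 44.9·21/(t + 21)². Setting 44.9·21/(t+21)² = 44.9t/[(t+21)(6.3+t)] gives 21(6.3+t) = t(t+21), so t² = 21×6.3 = 132.3.
t* = √132.3 = 11.5 min.

11.5 min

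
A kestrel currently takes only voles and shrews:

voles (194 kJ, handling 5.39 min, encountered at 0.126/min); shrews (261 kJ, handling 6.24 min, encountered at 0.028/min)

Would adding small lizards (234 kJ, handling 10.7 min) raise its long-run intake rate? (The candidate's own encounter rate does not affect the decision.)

On voles and shrews alone, R = ΣλE/(1+Σλh) = 31.75/1.854 = 17.13 kJ/min.
small lizards: E/h = 234/10.7 = 21.87 kJ/min.
Since 21.87 > R, including small lizards increases the long-run rate.

Yes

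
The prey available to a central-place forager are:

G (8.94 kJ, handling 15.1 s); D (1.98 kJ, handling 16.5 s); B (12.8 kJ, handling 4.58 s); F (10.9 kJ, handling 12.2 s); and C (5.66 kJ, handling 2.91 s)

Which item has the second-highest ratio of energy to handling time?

Profitability E/h (kJ/s): G = 8.94/15.1 = 0.592, D = 1.98/16.5 = 0.12, B = 12.8/4.58 = 2.79, F = 10.9/12.2 = 0.893, C = 5.66/2.91 = 1.95.
Ranked: B > C > F > G > D.

C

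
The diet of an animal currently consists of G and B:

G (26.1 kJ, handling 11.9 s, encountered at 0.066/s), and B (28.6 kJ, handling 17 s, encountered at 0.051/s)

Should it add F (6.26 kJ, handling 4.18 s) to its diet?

Yes

On G and B alone, R = ΣλE/(1+Σλh) = 3.181/2.652 = 1.199 kJ/s.
F: E/h = 6.26/4.18 = 1.498 kJ/s.
1.498 > 1.199, so adding F raises the average — include it.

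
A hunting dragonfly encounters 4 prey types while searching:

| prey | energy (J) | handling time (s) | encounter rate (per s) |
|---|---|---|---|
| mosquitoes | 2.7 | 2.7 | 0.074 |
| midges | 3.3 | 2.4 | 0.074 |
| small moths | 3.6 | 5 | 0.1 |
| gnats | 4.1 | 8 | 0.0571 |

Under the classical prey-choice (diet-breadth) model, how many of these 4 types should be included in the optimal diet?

4

Profitabilities (E/h, J/s): midges 1.38, mosquitoes 1, small moths 0.72, gnats 0.512. Add prey in this order while the next type's profitability exceeds the intake rate on those already taken.
Rate on top 1: 0.2074. mosquitoes: 1 > 0.2074 → include.
Rate on top 2: 0.3223. small moths: 0.72 > 0.3223 → include.
Rate on top 3: 0.4283. gnats: 0.512 > 0.4283 → include.
Optimal diet: midges, mosquitoes, small moths, gnats — 4 of 4 types.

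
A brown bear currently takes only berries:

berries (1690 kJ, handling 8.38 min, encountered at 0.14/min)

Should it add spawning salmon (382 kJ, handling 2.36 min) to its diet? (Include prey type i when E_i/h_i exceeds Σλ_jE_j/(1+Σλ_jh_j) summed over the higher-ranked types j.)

Yes

Intake rate on the current diet: R = (0.14×1690) / (1 + 0.14×8.38) = 236.6/2.173 = 108.9 kJ/min.
spawning salmon: E/h = 382/2.36 = 161.9 kJ/min.
161.9 > 108.9, so adding spawning salmon raises the average — include it.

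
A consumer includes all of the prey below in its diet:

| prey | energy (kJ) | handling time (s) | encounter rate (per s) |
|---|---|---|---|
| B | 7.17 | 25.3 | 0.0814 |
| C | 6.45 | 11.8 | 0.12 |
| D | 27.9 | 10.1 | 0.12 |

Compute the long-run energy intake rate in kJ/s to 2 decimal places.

0.83 kJ/s

R = Σλ_iE_i / (1 + Σλ_ih_i)
Numerator: 0.0814×7.17 + 0.12×6.45 + 0.12×27.9 = 4.706
Denominator: 1 + 0.0814×25.3 + 0.12×11.8 + 0.12×10.1 = 5.687
R = 4.706/5.687 = 0.8274 kJ/s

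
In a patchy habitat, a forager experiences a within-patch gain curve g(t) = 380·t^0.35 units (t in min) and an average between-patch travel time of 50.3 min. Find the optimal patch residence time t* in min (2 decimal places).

27.08 min

By the marginal value theorem, leave when the instantaneous gain rate g'(t) equals the habitat-wide average g(t)/(T + t).
g'(t) = 0.35·380·t^-0.65. Setting 0.35·380·t^-0.65 = 380·t^0.35/(50.3+t) gives 0.35(50.3+t) = t, so 0.65·t = 0.35×50.3.
t* = 0.35×50.3/0.65 = 27.08 min.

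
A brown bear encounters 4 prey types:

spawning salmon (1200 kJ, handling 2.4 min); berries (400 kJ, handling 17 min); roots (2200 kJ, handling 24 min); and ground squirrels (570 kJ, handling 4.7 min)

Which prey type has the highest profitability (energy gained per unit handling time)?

In descending order of E/h:
spawning salmon: 1200/2.4 = 500 kJ/min
ground squirrels: 570/4.7 = 121 kJ/min
roots: 2200/24 = 91.7 kJ/min
berries: 400/17 = 23.5 kJ/min

spawning salmon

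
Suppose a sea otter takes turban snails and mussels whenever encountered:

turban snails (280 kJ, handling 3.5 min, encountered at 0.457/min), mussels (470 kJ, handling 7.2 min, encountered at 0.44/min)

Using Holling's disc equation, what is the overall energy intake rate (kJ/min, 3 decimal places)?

R = (0.457×280 + 0.44×470) / (1 + 0.457×3.5 + 0.44×7.2) = 334.8/5.768 = 58.04 kJ/min.

58.042 kJ/min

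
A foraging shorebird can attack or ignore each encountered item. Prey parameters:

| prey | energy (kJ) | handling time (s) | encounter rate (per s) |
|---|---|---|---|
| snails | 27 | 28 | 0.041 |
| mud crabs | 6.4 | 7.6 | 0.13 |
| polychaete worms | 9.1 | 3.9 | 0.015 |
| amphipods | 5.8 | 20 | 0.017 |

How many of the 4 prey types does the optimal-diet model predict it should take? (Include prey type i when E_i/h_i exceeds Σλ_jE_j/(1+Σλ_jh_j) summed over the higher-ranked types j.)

E/h in descending order: polychaete worms 2.33, snails 0.964, mud crabs 0.842, amphipods 0.29 kJ/s. The optimal diet is the largest prefix of this list for which every included type satisfies E_i/h_i > R on the types above it.
Rate on top 1: 0.129. snails: 0.964 > 0.129 → include.
Rate on top 2: 0.5636. mud crabs: 0.842 > 0.5636 → include.
Rate on top 3: 0.6497. amphipods: 0.29 < 0.6497 → exclude; stop.
Optimal diet: polychaete worms, snails, mud crabs — 3 of 4 types.

3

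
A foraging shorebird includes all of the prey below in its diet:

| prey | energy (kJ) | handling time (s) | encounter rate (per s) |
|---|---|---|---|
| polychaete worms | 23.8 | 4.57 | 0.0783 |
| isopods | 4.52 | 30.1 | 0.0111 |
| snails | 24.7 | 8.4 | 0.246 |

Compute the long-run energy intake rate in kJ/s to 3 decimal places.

2.126 kJ/s

R = (0.0783×23.8 + 0.0111×4.52 + 0.246×24.7) / (1 + 0.0783×4.57 + 0.0111×30.1 + 0.246×8.4) = 7.99/3.758 = 2.126 kJ/s.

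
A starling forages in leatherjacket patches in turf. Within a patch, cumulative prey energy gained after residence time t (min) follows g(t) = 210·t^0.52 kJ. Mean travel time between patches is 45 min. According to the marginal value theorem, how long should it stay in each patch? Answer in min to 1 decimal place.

48.8 min

Maximise g(t)/(T+t): set derivative to zero → g'(t)(T+t) = g(t).
g'(t) = 0.52·210·t^-0.48. Setting 0.52·210·t^-0.48 = 210·t^0.52/(45+t) gives 0.52(45+t) = t, so 0.48·t = 0.52×45.
t* = 0.52×45/0.48 = 48.75 min.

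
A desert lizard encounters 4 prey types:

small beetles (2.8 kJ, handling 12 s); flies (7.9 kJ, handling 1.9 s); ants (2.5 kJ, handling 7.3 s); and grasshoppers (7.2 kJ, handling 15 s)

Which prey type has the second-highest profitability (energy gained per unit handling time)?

Profitability E/h (kJ/s): small beetles = 2.8/12 = 0.233, flies = 7.9/1.9 = 4.16, ants = 2.5/7.3 = 0.342, grasshoppers = 7.2/15 = 0.48.
Ranked: flies > grasshoppers > ants > small beetles.

grasshoppers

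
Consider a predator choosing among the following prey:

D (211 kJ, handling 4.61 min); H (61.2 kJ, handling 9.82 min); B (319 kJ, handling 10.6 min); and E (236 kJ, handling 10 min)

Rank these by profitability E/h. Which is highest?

Profitability E/h (kJ/min): D = 211/4.61 = 45.8, H = 61.2/9.82 = 6.23, B = 319/10.6 = 30.1, E = 236/10 = 23.6.
Ranked: D > B > E > H.

D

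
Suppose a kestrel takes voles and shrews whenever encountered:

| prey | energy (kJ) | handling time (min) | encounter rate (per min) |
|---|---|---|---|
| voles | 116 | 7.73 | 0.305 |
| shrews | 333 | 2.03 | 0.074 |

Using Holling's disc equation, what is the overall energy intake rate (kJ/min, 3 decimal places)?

R = Σλ_iE_i / (1 + Σλ_ih_i)
Numerator: 0.305×116 + 0.074×333 = 60.02
Denominator: 1 + 0.305×7.73 + 0.074×2.03 = 3.508
R = 60.02/3.508 = 17.11 kJ/min

17.111 kJ/min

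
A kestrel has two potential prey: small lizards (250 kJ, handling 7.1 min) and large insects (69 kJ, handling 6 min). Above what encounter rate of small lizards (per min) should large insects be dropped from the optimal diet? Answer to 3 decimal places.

0.068 per min

At the threshold, the rate on small lizards alone equals the profitability of large insects: λ·250/(1 + λ·7.1) = 69/6 = 11.5.
Rearranging, λ(250 − 11.5×7.1) = 11.5, so λ = 11.5/168.4 = 0.06831 per min.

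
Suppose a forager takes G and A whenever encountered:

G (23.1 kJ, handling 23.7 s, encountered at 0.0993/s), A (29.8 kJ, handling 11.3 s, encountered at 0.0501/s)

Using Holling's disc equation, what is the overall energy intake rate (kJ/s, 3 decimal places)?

Energy encountered per unit search time: 0.0993×23.1 + 0.0501×29.8 = 3.787 kJ/s.
Handling time per unit search time: 0.0993×23.7 + 0.0501×11.3 = 2.92.
Rate = 3.787/(1 + 2.92) = 0.9661 kJ/s.

0.966 kJ/s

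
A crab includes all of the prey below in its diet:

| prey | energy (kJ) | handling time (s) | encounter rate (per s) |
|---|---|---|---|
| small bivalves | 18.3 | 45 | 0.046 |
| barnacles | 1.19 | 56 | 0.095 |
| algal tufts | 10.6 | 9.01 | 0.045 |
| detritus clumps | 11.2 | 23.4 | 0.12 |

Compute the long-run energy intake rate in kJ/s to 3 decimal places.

0.239 kJ/s

R = Σλ_iE_i / (1 + Σλ_ih_i)
Numerator: 0.046×18.3 + 0.095×1.19 + 0.045×10.6 + 0.12×11.2 = 2.776
Denominator: 1 + 0.046×45 + 0.095×56 + 0.045×9.01 + 0.12×23.4 = 11.6
R = 2.776/11.6 = 0.2392 kJ/s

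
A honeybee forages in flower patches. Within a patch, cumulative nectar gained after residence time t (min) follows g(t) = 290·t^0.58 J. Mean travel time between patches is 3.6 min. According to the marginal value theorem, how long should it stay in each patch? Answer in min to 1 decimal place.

5.0 min

Optimal t* satisfies g'(t*) = g(t*)/(T + t*).
g'(t) = 0.58·290·t^-0.42. Setting 0.58·290·t^-0.42 = 290·t^0.58/(3.6+t) gives 0.58(3.6+t) = t, so 0.42·t = 0.58×3.6.
t* = 0.58×3.6/0.42 = 4.971 min.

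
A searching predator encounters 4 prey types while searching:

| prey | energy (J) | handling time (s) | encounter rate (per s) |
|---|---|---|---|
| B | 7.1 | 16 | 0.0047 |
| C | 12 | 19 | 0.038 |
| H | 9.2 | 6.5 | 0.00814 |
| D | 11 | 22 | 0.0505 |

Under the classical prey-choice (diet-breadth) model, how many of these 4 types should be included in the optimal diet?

Profitabilities (E/h, J/s): H 1.42, C 0.632, D 0.5, B 0.444. Add prey in this order while the next type's profitability exceeds the intake rate on those already taken.
Rate on top 1: 0.07112. C: 0.632 > 0.07112 → include.
Rate on top 2: 0.2991. D: 0.5 > 0.2991 → include.
Rate on top 3: 0.3764. B: 0.444 > 0.3764 → include.
Optimal diet: H, C, D, B — 4 of 4 types.

4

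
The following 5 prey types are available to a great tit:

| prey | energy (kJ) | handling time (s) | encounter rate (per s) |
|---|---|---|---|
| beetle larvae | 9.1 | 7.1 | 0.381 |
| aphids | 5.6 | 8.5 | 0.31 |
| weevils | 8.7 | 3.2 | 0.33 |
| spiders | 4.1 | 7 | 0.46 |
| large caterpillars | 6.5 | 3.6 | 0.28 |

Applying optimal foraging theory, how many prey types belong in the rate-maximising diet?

Rank by E/h (kJ/s): weevils 2.72, large caterpillars 1.81, beetle larvae 1.28, aphids 0.659, spiders 0.586. Include each in turn until the next type's E/h falls below the running intake rate.
Rate on top 1: 1.396. large caterpillars: 1.81 > 1.396 → include.
Rate on top 2: 1.531. beetle larvae: 1.28 < 1.531 → exclude; stop.
Optimal diet: weevils, large caterpillars — 2 of 5 types.

2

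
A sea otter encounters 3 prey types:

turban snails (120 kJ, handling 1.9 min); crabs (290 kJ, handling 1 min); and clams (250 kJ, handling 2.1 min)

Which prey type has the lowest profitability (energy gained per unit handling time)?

Profitability E/h (kJ/min): turban snails = 120/1.9 = 63.2, crabs = 290/1 = 290, clams = 250/2.1 = 119.
Ranked: crabs > clams > turban snails.

turban snails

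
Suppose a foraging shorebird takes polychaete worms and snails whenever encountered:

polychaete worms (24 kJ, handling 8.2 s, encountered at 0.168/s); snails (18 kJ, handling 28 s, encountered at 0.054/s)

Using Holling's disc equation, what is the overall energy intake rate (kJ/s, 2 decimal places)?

1.29 kJ/s

R = Σλ_iE_i / (1 + Σλ_ih_i)
Numerator: 0.168×24 + 0.054×18 = 5.004
Denominator: 1 + 0.168×8.2 + 0.054×28 = 3.89
R = 5.004/3.89 = 1.287 kJ/s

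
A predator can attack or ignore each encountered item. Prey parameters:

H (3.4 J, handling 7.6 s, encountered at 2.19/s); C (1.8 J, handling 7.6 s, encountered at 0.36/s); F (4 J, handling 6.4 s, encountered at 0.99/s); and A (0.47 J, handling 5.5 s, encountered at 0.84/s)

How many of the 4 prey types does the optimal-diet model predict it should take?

E/h in descending order: F 0.625, H 0.447, C 0.237, A 0.0855 J/s. The optimal diet is the largest prefix of this list for which every included type satisfies E_i/h_i > R on the types above it.
Rate on top 1: 0.5398. H: 0.447 < 0.5398 → exclude; stop.
Optimal diet: F — 1 of 4 types.

1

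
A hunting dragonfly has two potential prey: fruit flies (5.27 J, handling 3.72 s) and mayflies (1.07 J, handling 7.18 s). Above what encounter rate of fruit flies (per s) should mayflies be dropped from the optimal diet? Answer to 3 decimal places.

0.032 per s

At the threshold, the rate on fruit flies alone equals the profitability of mayflies: λ·5.27/(1 + λ·3.72) = 1.07/7.18 = 0.149.
Rearranging, λ(5.27 − 0.149×3.72) = 0.149, so λ = 0.149/4.716 = 0.0316 per s.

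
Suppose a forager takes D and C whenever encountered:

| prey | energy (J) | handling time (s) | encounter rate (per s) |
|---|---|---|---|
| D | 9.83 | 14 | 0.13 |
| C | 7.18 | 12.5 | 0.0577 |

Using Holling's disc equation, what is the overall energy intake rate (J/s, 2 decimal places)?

R = (0.13×9.83 + 0.0577×7.18) / (1 + 0.13×14 + 0.0577×12.5) = 1.692/3.541 = 0.4778 J/s.

0.48 J/s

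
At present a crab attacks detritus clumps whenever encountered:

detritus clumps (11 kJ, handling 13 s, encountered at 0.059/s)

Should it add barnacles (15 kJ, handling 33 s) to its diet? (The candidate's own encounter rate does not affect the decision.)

Yes

Intake rate on the current diet: R = (0.059×11) / (1 + 0.059×13) = 0.649/1.767 = 0.3673 kJ/s.
barnacles: E/h = 15/33 = 0.4545 kJ/s.
0.4545 > 0.3673, so adding barnacles raises the average — include it.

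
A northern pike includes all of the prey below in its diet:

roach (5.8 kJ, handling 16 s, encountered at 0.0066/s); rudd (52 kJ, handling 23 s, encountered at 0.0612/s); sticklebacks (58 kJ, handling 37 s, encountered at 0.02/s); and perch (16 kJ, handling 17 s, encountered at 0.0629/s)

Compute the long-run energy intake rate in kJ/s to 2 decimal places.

R = Σλ_iE_i / (1 + Σλ_ih_i)
Numerator: 0.0066×5.8 + 0.0612×52 + 0.02×58 + 0.0629×16 = 5.387
Denominator: 1 + 0.0066×16 + 0.0612×23 + 0.02×37 + 0.0629×17 = 4.322
R = 5.387/4.322 = 1.246 kJ/s

1.25 kJ/s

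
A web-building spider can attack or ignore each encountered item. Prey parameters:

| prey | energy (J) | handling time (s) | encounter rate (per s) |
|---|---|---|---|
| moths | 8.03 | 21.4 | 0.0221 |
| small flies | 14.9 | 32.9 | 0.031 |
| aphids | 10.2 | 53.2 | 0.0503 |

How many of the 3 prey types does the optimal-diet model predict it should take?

2

E/h in descending order: small flies 0.453, moths 0.375, aphids 0.192 J/s. The optimal diet is the largest prefix of this list for which every included type satisfies E_i/h_i > R on the types above it.
Rate on top 1: 0.2287. moths: 0.375 > 0.2287 → include.
Rate on top 2: 0.2565. aphids: 0.192 < 0.2565 → exclude; stop.
Optimal diet: small flies, moths — 2 of 3 types.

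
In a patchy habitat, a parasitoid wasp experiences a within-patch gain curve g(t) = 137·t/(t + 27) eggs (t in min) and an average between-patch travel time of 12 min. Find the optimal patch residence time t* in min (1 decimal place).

By the marginal value theorem, leave when the instantaneous gain rate g'(t) equals the habitat-wide average g(t)/(T + t).
g'(t) = 137·27/(t + 27)². Setting 137·27/(t+27)² = 137t/[(t+27)(12+t)] gives 27(12+t) = t(t+27), so t² = 27×12 = 324.
t* = √324 = 18 min.

18.0 min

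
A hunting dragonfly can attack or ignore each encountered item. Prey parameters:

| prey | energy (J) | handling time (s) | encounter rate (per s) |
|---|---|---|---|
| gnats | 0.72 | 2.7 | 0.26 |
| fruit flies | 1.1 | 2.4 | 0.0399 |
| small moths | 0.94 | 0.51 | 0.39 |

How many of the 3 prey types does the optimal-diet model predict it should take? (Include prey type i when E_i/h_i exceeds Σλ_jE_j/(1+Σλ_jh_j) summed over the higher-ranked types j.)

2

E/h in descending order: small moths 1.84, fruit flies 0.458, gnats 0.267 J/s. The optimal diet is the largest prefix of this list for which every included type satisfies E_i/h_i > R on the types above it.
Rate on top 1: 0.3058. fruit flies: 0.458 > 0.3058 → include.
Rate on top 2: 0.3171. gnats: 0.267 < 0.3171 → exclude; stop.
Optimal diet: small moths, fruit flies — 2 of 3 types.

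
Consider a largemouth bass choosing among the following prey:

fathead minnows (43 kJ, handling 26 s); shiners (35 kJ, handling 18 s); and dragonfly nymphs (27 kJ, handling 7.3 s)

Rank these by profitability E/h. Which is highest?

In descending order of E/h:
dragonfly nymphs: 27/7.3 = 3.7 kJ/s
shiners: 35/18 = 1.94 kJ/s
fathead minnows: 43/26 = 1.65 kJ/s

dragonfly nymphs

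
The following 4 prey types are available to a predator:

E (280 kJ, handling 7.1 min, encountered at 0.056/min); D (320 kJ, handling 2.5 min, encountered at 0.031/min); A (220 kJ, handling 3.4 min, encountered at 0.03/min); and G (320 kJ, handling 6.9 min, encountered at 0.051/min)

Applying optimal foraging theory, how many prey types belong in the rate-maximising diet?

4

Rank by E/h (kJ/min): D 128, A 64.7, G 46.4, E 39.4. Include each in turn until the next type's E/h falls below the running intake rate.
Rate on top 1: 9.206. A: 64.7 > 9.206 → include.
Rate on top 2: 14.01. G: 46.4 > 14.01 → include.
Rate on top 3: 21.44. E: 39.4 > 21.44 → include.
Optimal diet: D, A, G, E — 4 of 4 types.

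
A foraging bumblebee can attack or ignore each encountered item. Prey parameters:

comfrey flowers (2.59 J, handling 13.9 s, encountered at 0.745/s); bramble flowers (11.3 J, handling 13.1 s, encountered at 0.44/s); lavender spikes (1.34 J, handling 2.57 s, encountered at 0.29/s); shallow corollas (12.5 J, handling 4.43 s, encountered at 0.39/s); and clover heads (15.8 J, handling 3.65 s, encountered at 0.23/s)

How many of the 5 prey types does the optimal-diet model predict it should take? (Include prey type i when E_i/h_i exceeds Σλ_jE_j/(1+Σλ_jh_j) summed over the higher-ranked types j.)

E/h in descending order: clover heads 4.33, shallow corollas 2.82, bramble flowers 0.863, lavender spikes 0.521, comfrey flowers 0.186 J/s. The optimal diet is the largest prefix of this list for which every included type satisfies E_i/h_i > R on the types above it.
Rate on top 1: 1.976. shallow corollas: 2.82 > 1.976 → include.
Rate on top 2: 2.385. bramble flowers: 0.863 < 2.385 → exclude; stop.
Optimal diet: clover heads, shallow corollas — 2 of 5 types.

2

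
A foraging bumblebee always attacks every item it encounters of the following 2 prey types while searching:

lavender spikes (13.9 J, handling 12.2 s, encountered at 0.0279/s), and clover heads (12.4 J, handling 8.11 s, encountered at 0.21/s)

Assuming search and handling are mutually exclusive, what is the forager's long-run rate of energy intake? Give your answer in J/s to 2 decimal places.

R = Σλ_iE_i / (1 + Σλ_ih_i)
Numerator: 0.0279×13.9 + 0.21×12.4 = 2.992
Denominator: 1 + 0.0279×12.2 + 0.21×8.11 = 3.043
R = 2.992/3.043 = 0.983 J/s

0.98 J/s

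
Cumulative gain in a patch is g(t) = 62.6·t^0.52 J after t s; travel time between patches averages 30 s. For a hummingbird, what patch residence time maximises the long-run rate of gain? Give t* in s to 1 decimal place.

Maximise g(t)/(T+t): set derivative to zero → g'(t)(T+t) = g(t).
g'(t) = 0.52·62.6·t^-0.48. Setting 0.52·62.6·t^-0.48 = 62.6·t^0.52/(30+t) gives 0.52(30+t) = t, so 0.48·t = 0.52×30.
t* = 0.52×30/0.48 = 32.5 s.

32.5 s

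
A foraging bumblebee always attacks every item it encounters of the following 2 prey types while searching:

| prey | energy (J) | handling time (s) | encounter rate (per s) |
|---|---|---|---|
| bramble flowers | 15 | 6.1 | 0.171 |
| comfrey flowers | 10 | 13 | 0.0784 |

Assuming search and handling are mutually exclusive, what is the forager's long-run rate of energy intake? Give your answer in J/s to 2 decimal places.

R = Σλ_iE_i / (1 + Σλ_ih_i)
Numerator: 0.171×15 + 0.0784×10 = 3.349
Denominator: 1 + 0.171×6.1 + 0.0784×13 = 3.062
R = 3.349/3.062 = 1.094 J/s

1.09 J/s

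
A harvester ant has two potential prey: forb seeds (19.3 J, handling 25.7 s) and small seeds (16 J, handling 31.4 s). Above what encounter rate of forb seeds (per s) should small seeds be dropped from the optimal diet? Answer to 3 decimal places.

0.082 per s

The zero-one rule: include small seeds iff E₂/h₂ > λE₁/(1+λh₁). Equality gives the switch point.
λE₁h₂ = E₂ + λE₂h₁ ⇒ λ = E₂/(E₁h₂ − E₂h₁) = 16/(606 − 411.2) = 0.08213 per s.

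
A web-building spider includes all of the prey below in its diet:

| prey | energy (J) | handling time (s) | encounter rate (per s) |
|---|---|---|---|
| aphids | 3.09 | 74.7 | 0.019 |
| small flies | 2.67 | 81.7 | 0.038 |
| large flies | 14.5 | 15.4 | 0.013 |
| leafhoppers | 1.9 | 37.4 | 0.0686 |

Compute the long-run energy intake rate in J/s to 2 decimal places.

0.06 J/s

R = (0.019×3.09 + 0.038×2.67 + 0.013×14.5 + 0.0686×1.9) / (1 + 0.019×74.7 + 0.038×81.7 + 0.013×15.4 + 0.0686×37.4) = 0.479/8.29 = 0.05778 J/s.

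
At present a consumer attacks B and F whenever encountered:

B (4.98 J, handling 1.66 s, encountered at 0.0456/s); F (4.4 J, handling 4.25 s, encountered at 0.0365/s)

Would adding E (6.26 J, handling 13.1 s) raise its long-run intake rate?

Intake rate on the current diet: R = (0.0456×4.98 + 0.0365×4.4) / (1 + 0.0456×1.66 + 0.0365×4.25) = 0.3877/1.231 = 0.315 J/s.
Profitability of E: 6.26/13.1 = 0.4779 J/s.
Since 0.4779 > R, including E increases the long-run rate.

Yes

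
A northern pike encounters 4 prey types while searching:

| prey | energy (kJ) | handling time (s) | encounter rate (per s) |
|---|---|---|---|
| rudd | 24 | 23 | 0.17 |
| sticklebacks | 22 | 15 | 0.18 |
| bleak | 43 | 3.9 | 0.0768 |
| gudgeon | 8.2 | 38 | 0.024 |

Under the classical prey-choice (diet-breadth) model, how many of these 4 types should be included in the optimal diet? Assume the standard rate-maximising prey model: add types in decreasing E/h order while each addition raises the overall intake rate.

1

E/h in descending order: bleak 11, sticklebacks 1.47, rudd 1.04, gudgeon 0.216 kJ/s. The optimal diet is the largest prefix of this list for which every included type satisfies E_i/h_i > R on the types above it.
Rate on top 1: 2.541. sticklebacks: 1.47 < 2.541 → exclude; stop.
Optimal diet: bleak — 1 of 4 types.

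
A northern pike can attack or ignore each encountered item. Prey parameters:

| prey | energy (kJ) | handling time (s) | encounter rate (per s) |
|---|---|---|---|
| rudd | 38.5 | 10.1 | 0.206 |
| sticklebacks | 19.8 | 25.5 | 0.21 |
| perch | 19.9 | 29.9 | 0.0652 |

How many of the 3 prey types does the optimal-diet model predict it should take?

1

Profitabilities (E/h, kJ/s): rudd 3.81, sticklebacks 0.776, perch 0.666. Add prey in this order while the next type's profitability exceeds the intake rate on those already taken.
Rate on top 1: 2.574. sticklebacks: 0.776 < 2.574 → exclude; stop.
Optimal diet: rudd — 1 of 3 types.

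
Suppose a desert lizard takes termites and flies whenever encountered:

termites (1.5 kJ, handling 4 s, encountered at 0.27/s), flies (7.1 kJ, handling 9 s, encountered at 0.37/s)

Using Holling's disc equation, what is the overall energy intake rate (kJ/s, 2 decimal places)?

Energy encountered per unit search time: 0.27×1.5 + 0.37×7.1 = 3.032 kJ/s.
Handling time per unit search time: 0.27×4 + 0.37×9 = 4.41.
Rate = 3.032/(1 + 4.41) = 0.5604 kJ/s.

0.56 kJ/s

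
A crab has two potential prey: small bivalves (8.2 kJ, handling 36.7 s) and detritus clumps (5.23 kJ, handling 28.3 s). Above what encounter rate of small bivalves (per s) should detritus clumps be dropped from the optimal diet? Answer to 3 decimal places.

0.130 per s

The zero-one rule: include detritus clumps iff E₂/h₂ > λE₁/(1+λh₁). Equality gives the switch point.
λE₁h₂ = E₂ + λE₂h₁ ⇒ λ = E₂/(E₁h₂ − E₂h₁) = 5.23/(232.1 − 191.9) = 0.1304 per s.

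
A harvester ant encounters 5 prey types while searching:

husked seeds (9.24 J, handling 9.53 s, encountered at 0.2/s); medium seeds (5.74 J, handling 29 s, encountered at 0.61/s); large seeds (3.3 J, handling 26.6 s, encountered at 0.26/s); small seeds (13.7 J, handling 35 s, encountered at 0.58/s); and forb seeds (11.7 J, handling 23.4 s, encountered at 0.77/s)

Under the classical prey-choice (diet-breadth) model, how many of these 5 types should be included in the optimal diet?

1

Profitabilities (E/h, J/s): husked seeds 0.97, forb seeds 0.5, small seeds 0.391, medium seeds 0.198, large seeds 0.124. Add prey in this order while the next type's profitability exceeds the intake rate on those already taken.
Rate on top 1: 0.6359. forb seeds: 0.5 < 0.6359 → exclude; stop.
Optimal diet: husked seeds — 1 of 5 types.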